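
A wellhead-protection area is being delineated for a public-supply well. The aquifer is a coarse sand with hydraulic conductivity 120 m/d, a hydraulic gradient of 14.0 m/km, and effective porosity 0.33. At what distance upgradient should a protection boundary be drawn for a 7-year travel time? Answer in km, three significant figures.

Darcy flux q = K·i = 120 × 0.014 = 1.680 m/d
v = Ki/n = 120·0.014/0.33 = 5.091 m/d
T = 7 yr × 365 = 2555 d
L = v × T = 5.091 × 2555 = 13010 m
   = 13.0 km

13.0 km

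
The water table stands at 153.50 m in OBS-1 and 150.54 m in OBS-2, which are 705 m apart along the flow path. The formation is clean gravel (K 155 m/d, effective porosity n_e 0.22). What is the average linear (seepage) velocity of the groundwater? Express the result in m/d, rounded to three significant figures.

2.96 m/d

Hydraulic gradient i = (153.50 − 150.54) / 705 = 2.96 / 705 = 0.004199
Specific discharge q = 155 × 0.004199 = 0.6508 m/d
Seepage velocity v = q / n = 0.6508 / 0.22 = 2.958 m/d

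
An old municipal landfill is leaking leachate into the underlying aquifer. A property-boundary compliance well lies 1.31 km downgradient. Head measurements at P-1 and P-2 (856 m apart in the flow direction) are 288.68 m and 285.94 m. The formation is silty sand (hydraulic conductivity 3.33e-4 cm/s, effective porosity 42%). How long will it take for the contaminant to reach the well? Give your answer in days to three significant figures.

Hydraulic gradient i = (288.68 − 285.94) / 856 = 2.74 / 856 = 0.003201
K = 3.33e-4 cm/s × 864 = 0.2877 m/d
Darcy flux q = K·i = 0.2877 × 0.003201 = 9.209e-4 m/d
v_s = q/n_e = 9.209e-4/0.42 = 0.002193 m/d
L = 1.31 km = 1310 m
t = L / v = 1310 / 0.002193 = 597400 d

597000 days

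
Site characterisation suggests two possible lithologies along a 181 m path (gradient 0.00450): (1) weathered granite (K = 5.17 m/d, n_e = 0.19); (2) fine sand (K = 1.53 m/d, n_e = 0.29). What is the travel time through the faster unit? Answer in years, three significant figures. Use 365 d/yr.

Unit 1 (weathered granite): v = 5.17×0.0045/0.19 = 0.1224 m/d, t = 181/0.1224 = 1478 d
Unit 2 (fine sand): v = 1.53×0.0045/0.29 = 0.02374 m/d, t = 181/0.02374 = 7624 d
Faster: 1478 d / 365 = 4.05 yr

4.05 years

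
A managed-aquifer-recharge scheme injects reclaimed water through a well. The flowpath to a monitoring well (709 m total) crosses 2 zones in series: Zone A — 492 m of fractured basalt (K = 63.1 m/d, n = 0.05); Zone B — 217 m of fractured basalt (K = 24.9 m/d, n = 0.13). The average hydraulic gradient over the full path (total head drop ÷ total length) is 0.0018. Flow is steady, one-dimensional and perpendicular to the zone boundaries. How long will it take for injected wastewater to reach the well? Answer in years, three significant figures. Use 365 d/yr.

For zones in series the flux q is common to all zones; the equivalent conductivity is the harmonic (thickness-weighted) mean, K_eq = L_total / Σ(L_j/K_j).
Σ(L/K) = 492/63.1 + 217/24.9 = 7.797 + 8.715 = 16.51 d
K_eq = L_total / Σ(L/K) = 709 / 16.51 = 42.94 m/d
q = K_eq · i = 42.94 × 0.0018 = 0.07729 m/d (same in every zone)
Zone A: v = q/n = 0.07729/0.05 = 1.546 m/d → t_A = 492/1.546 = 318.3 d
Zone B: v = q/n = 0.07729/0.13 = 0.5945 m/d → t_B = 217/0.5945 = 365.0 d
Total t = 318.3 + 365.0 = 683.3 d
   = 683.3 / 365 = 1.87 yr

1.87 years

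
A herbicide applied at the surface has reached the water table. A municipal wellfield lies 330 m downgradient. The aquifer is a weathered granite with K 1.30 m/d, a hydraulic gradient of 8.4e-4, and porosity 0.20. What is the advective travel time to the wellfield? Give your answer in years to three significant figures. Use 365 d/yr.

Specific discharge q = 1.30 × 8.4e-4 = 0.001092 m/d
v = Ki/n = 1.30·8.4e-4/0.20 = 0.005460 m/d
t = L / v = 330 / 0.005460 = 60440 d
   = 60440 / 365 = 166 yr

166 years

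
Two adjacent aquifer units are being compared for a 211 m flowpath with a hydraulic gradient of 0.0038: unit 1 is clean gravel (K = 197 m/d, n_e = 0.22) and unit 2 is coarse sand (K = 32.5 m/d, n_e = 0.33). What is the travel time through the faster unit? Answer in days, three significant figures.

62.0 days

Unit 1 (clean gravel): v = 197×0.0038/0.22 = 3.403 m/d, t = 211/3.403 = 62.01 d
Unit 2 (coarse sand): v = 32.5×0.0038/0.33 = 0.3742 m/d, t = 211/0.3742 = 563.8 d
Faster unit: t = 62.0 d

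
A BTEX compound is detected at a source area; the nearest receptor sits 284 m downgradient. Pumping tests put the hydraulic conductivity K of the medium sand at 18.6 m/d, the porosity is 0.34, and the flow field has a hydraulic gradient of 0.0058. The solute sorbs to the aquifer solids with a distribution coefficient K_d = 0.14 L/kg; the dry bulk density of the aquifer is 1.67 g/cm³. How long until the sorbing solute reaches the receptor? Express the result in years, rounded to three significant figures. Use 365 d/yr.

Darcy flux q = K·i = 18.6 × 0.0058 = 0.1079 m/d
v_s = q/n_e = 0.1079/0.34 = 0.3173 m/d
Retardation R = 1 + ρ_b·K_d/n = 1 + 1.67×0.14/0.34 = 1.688
Contaminant velocity v_c = v/R = 0.3173/1.688 = 0.1880 m/d
t = L/v_c = 284/0.1880 = 1511 d
   = 1511/365 = 4.14 yr

4.14 years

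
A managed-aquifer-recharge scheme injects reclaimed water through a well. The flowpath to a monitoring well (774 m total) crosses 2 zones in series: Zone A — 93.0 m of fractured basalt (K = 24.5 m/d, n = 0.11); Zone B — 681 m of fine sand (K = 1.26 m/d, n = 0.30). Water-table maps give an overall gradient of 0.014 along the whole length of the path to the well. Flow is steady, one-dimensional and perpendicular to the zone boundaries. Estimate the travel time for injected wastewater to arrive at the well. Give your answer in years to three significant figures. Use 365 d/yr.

29.5 years

Steady 1-D flow in series ⇒ the Darcy flux q is identical in every zone and the zone head losses add (resistances L/K in series).
Σ(L/K) = 93.0/24.5 + 681/1.26 = 3.796 + 540.5 = 544.3 d
K_eq = L_total / Σ(L/K) = 774 / 544.3 = 1.422 m/d
q = K_eq · i = 1.422 × 0.014 = 0.01991 m/d (same in every zone)
Zone A: v = q/n = 0.01991/0.11 = 0.1810 m/d → t_A = 93.0/0.1810 = 513.8 d
Zone B: v = q/n = 0.01991/0.30 = 0.06636 m/d → t_B = 681/0.06636 = 10260 d
Total t = 513.8 + 10260 = 10780 d
   = 10780 / 365 = 29.5 yr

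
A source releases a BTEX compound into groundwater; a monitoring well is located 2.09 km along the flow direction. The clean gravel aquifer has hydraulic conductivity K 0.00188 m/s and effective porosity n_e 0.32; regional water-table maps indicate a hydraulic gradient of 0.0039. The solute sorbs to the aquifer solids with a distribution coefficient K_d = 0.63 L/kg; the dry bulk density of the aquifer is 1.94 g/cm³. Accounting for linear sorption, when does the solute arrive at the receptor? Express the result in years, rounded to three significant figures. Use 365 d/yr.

13.9 years

K = 0.00188 m/s × 86400 s/d = 162.4 m/d
Specific discharge q = 162.4 × 0.0039 = 0.6335 m/d
v = Ki/n = 162.4·0.0039/0.32 = 1.980 m/d
Retardation R = 1 + ρ_b·K_d/n = 1 + 1.94×0.63/0.32 = 4.819
Contaminant velocity v_c = v/R = 1.980/4.819 = 0.4108 m/d
L = 2.09 km = 2090 m
t = L/v_c = 2090/0.4108 = 5088 d
   = 5088/365 = 13.9 yr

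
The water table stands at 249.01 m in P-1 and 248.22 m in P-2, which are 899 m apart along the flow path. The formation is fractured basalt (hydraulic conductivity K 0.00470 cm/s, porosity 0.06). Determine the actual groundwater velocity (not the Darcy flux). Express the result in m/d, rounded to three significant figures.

0.0595 m/d

Hydraulic gradient i = (249.01 − 248.22) / 899 = 0.79 / 899 = 8.788e-4
K = 0.00470 cm/s × 864 = 4.061 m/d
Darcy flux q = K·i = 4.061 × 8.788e-4 = 0.003568 m/d
v = Ki/n = 4.061·8.788e-4/0.06 = 0.05947 m/d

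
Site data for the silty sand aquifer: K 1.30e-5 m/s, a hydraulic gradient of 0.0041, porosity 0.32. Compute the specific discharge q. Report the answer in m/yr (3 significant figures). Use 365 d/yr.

K = 1.30e-5 m/s × 86400 s/d = 1.123 m/d
q = Ki = 1.123 × 0.0041 = 0.004605 m/d
   = 0.004605 × 365 = 1.68 m/yr

1.68 m/yr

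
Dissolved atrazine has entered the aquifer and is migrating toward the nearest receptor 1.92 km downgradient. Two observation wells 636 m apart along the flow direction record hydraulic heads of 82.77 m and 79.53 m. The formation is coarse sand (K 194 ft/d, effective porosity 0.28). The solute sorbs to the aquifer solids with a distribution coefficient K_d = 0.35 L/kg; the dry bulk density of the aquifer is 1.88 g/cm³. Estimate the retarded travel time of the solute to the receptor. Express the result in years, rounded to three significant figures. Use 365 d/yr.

16.4 years

Hydraulic gradient i = (82.77 − 79.53) / 636 = 3.24 / 636 = 0.005094
K = 194 ft/d × 0.3048 = 59.13 m/d
Darcy flux q = K·i = 59.13 × 0.005094 = 0.3012 m/d
Average linear velocity = 0.3012 / 0.28 = 1.076 m/d
Retardation R = 1 + ρ_b·K_d/n = 1 + 1.88×0.35/0.28 = 3.350
Contaminant velocity v_c = v/R = 1.076/3.350 = 0.3211 m/d
L = 1.92 km = 1920 m
t = L/v_c = 1920/0.3211 = 5979 d
   = 5979/365 = 16.4 yr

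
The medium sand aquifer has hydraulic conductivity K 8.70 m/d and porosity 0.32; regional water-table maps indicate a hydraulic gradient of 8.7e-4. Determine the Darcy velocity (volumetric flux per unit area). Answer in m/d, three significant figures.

Darcy flux q = K·i = 8.70 × 8.7e-4 = 0.007569 m/d

0.00757 m/d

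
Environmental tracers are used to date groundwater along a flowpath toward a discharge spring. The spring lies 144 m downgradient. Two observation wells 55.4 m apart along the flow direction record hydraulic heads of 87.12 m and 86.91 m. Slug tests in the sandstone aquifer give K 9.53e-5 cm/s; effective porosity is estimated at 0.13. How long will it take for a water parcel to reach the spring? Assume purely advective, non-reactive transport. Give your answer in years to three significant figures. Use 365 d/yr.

Hydraulic gradient i = (87.12 − 86.91) / 55.4 = 0.21 / 55.4 = 0.003791
K = 9.53e-5 cm/s × 864 = 0.08234 m/d
Darcy flux q = K·i = 0.08234 × 0.003791 = 3.121e-4 m/d
v = Ki/n = 0.08234·0.003791/0.13 = 0.002401 m/d
t = L / v = 144 / 0.002401 = 59980 d
   = 59980 / 365 = 164 yr

164 years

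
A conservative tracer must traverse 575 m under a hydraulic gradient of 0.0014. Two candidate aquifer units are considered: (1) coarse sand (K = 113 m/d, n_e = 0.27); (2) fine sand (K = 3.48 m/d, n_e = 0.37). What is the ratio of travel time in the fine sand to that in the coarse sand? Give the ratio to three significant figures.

Unit 1 (coarse sand): v = 113×0.0014/0.27 = 0.5859 m/d, t = 575/0.5859 = 981.4 d
Unit 2 (fine sand): v = 3.48×0.0014/0.37 = 0.01317 m/d, t = 575/0.01317 = 43670 d
t(fine sand) / t(coarse sand) = 43670/981.4 = 44.5

44.5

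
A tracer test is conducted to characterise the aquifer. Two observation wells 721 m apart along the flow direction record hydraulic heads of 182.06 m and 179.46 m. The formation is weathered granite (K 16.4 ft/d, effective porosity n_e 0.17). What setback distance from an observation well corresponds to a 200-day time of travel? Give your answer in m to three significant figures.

Hydraulic gradient i = (182.06 − 179.46) / 721 = 2.60 / 721 = 0.003606
K = 16.4 ft/d × 0.3048 = 4.999 m/d
Darcy flux q = K·i = 4.999 × 0.003606 = 0.01803 m/d
Average linear velocity = 0.01803 / 0.17 = 0.1060 m/d
L = v × T = 0.1060 × 200 = 21.21 m

21.2 m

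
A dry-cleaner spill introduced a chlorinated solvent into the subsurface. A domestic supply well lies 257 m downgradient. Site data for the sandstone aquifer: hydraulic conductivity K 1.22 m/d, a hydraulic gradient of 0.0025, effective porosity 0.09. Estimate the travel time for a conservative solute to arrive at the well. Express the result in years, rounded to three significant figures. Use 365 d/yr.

q = Ki = 1.22 × 0.0025 = 0.003050 m/d
v_s = q/n_e = 0.003050/0.09 = 0.03389 m/d
t = L / v = 257 / 0.03389 = 7584 d
   = 7584 / 365 = 20.8 yr

20.8 years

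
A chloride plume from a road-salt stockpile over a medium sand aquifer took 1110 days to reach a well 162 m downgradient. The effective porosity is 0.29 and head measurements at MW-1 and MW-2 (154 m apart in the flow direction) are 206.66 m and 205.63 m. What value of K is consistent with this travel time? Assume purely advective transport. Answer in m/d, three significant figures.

Hydraulic gradient i = (206.66 − 205.63) / 154 = 1.03 / 154 = 0.006688
v = L / t = 162 / 1110 = 0.1459 m/d
K = v · n / i = 0.1459 × 0.29 / 0.006688 = 6.33 m/d

6.33 m/d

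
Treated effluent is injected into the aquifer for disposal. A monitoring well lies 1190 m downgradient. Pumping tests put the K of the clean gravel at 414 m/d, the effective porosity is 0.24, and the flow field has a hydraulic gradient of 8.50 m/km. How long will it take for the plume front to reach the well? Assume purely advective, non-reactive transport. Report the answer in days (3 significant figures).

81.2 days

q = Ki = 414 × 0.0085 = 3.519 m/d
Average linear velocity = 3.519 / 0.24 = 14.66 m/d
t = L / v = 1190 / 14.66 = 81.16 d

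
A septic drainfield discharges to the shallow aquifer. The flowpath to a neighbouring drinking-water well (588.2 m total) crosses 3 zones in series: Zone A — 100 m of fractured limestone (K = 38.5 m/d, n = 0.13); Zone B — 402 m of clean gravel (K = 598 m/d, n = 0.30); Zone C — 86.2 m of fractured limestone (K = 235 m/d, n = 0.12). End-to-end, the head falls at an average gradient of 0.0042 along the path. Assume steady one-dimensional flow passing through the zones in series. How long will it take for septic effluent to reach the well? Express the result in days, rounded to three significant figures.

212 days

For zones in series the flux q is common to all zones; the equivalent conductivity is the harmonic (thickness-weighted) mean, K_eq = L_total / Σ(L_j/K_j).
Σ(L/K) = 100/38.5 + 402/598 + 86.2/235 = 2.597 + 0.6722 + 0.3668 = 3.636 d
K_eq = L_total / Σ(L/K) = 588.2 / 3.636 = 161.8 m/d
q = K_eq · i = 161.8 × 0.0042 = 0.6794 m/d (same in every zone)
Zone A: v = q/n = 0.6794/0.13 = 5.226 m/d → t_A = 100/5.226 = 19.14 d
Zone B: v = q/n = 0.6794/0.30 = 2.265 m/d → t_B = 402/2.265 = 177.5 d
Zone C: v = q/n = 0.6794/0.12 = 5.661 m/d → t_C = 86.2/5.661 = 15.23 d
Total t = 19.14 + 177.5 + 15.23 = 211.9 d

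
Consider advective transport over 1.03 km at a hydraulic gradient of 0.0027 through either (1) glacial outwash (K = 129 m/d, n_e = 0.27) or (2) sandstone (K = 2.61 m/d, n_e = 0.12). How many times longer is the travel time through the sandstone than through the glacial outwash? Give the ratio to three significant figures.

Unit 1 (glacial outwash): v = 129×0.0027/0.27 = 1.290 m/d, t = 1030/1.290 = 798.4 d
Unit 2 (sandstone): v = 2.61×0.0027/0.12 = 0.05873 m/d, t = 1030/0.05873 = 17540 d
t(sandstone) / t(glacial outwash) = 17540/798.4 = 22.0

22.0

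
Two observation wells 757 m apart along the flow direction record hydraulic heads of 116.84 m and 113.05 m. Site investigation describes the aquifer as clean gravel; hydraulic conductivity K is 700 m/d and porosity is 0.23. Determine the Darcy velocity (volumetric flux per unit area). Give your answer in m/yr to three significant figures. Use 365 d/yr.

1280 m/yr

Hydraulic gradient i = (116.84 − 113.05) / 757 = 3.79 / 757 = 0.005007
q = Ki = 700 × 0.005007 = 3.505 m/d
   = 3.505 × 365 = 1280 m/yr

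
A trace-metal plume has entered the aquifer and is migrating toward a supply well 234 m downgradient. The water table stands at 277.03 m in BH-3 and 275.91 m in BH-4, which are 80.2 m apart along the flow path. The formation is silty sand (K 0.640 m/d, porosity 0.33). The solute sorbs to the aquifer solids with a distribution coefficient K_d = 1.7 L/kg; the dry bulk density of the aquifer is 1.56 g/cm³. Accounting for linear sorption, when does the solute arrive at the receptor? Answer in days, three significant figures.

78100 days

Hydraulic gradient i = (277.03 − 275.91) / 80.2 = 1.12 / 80.2 = 0.01397
Specific discharge q = 0.640 × 0.01397 = 0.008938 m/d
v_s = q/n_e = 0.008938/0.33 = 0.02708 m/d
Retardation R = 1 + ρ_b·K_d/n = 1 + 1.56×1.7/0.33 = 9.036
Contaminant velocity v_c = v/R = 0.02708/9.036 = 0.002997 m/d
t = L/v_c = 234/0.002997 = 78070 d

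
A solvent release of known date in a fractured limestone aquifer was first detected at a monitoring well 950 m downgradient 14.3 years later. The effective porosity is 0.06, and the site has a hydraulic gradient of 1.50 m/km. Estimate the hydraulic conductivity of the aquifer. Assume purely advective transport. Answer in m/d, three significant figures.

7.28 m/d

t = 14.3 years = 5220 d
v = L / t = 950 / 5220 = 0.1820 m/d
K = v · n / i = 0.1820 × 0.06 / 0.0015 = 7.28 m/d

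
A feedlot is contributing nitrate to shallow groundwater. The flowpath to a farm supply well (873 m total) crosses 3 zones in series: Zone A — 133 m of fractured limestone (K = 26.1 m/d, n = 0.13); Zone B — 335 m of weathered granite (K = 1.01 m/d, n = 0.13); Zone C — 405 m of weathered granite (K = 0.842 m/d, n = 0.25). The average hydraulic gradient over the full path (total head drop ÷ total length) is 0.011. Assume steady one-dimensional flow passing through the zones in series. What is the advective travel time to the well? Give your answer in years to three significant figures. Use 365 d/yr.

Steady 1-D flow in series ⇒ the Darcy flux q is identical in every zone and the zone head losses add (resistances L/K in series).
Σ(L/K) = 133/26.1 + 335/1.01 + 405/0.842 = 5.096 + 331.7 + 481.0 = 817.8 d
K_eq = L_total / Σ(L/K) = 873 / 817.8 = 1.068 m/d
q = K_eq · i = 1.068 × 0.011 = 0.01174 m/d (same in every zone)
Zone A: v = q/n = 0.01174/0.13 = 0.09033 m/d → t_A = 133/0.09033 = 1472 d
Zone B: v = q/n = 0.01174/0.13 = 0.09033 m/d → t_B = 335/0.09033 = 3709 d
Zone C: v = q/n = 0.01174/0.25 = 0.04697 m/d → t_C = 405/0.04697 = 8622 d
Total t = 1472 + 3709 + 8622 = 13800 d
   = 13800 / 365 = 37.8 yr

37.8 years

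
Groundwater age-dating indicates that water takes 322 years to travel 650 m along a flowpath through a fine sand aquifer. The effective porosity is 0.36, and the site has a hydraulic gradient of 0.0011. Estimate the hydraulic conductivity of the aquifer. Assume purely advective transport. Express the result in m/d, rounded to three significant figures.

1.81 m/d

t = 322 years = 117500 d
v = L / t = 650 / 117500 = 0.005531 m/d
K = v · n / i = 0.005531 × 0.36 / 0.0011 = 1.81 m/d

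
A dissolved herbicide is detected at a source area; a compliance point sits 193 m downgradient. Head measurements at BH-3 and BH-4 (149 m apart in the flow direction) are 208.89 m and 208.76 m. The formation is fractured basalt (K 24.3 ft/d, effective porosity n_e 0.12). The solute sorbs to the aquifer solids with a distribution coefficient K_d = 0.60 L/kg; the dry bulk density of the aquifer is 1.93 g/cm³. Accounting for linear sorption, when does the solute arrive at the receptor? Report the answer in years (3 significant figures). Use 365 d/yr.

Hydraulic gradient i = (208.89 − 208.76) / 149 = 0.13 / 149 = 8.725e-4
K = 24.3 ft/d × 0.3048 = 7.407 m/d
q = Ki = 7.407 × 8.725e-4 = 0.006462 m/d
Average linear velocity = 0.006462 / 0.12 = 0.05385 m/d
Retardation R = 1 + ρ_b·K_d/n = 1 + 1.93×0.60/0.12 = 10.65
Contaminant velocity v_c = v/R = 0.05385/10.65 = 0.005056 m/d
t = L/v_c = 193/0.005056 = 38170 d
   = 38170/365 = 105 yr

105 years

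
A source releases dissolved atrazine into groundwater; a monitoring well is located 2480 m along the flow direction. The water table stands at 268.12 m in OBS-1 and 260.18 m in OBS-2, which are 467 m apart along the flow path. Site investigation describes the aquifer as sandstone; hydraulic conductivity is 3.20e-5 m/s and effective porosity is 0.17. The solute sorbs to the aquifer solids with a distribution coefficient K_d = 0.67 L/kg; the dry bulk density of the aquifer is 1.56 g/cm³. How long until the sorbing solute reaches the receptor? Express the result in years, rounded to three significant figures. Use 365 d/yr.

176 years

Hydraulic gradient i = (268.12 − 260.18) / 467 = 7.94 / 467 = 0.01700
K = 3.20e-5 m/s × 86400 s/d = 2.765 m/d
q = Ki = 2.765 × 0.01700 = 0.04701 m/d
v_s = q/n_e = 0.04701/0.17 = 0.2765 m/d
Retardation R = 1 + ρ_b·K_d/n = 1 + 1.56×0.67/0.17 = 7.148
Contaminant velocity v_c = v/R = 0.2765/7.148 = 0.03868 m/d
t = L/v_c = 2480/0.03868 = 64110 d
   = 64110/365 = 176 yr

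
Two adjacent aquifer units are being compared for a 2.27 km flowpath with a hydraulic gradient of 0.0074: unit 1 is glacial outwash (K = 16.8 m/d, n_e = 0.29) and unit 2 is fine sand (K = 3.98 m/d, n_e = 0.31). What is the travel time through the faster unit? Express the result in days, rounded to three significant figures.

5300 days

Unit 1 (glacial outwash): v = 16.8×0.0074/0.29 = 0.4287 m/d, t = 2270/0.4287 = 5295 d
Unit 2 (fine sand): v = 3.98×0.0074/0.31 = 0.09501 m/d, t = 2270/0.09501 = 23890 d
Faster unit: t = 5300 d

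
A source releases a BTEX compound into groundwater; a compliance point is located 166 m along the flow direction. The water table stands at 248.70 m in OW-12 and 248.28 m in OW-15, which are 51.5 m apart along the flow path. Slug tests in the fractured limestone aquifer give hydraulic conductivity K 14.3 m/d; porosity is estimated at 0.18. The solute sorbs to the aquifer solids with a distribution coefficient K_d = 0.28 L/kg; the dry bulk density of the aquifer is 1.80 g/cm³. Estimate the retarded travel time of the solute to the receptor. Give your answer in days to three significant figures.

Hydraulic gradient i = (248.70 − 248.28) / 51.5 = 0.42 / 51.5 = 0.008155
q = Ki = 14.3 × 0.008155 = 0.1166 m/d
Seepage velocity v = q / n = 0.1166 / 0.18 = 0.6479 m/d
Retardation R = 1 + ρ_b·K_d/n = 1 + 1.80×0.28/0.18 = 3.800
Contaminant velocity v_c = v/R = 0.6479/3.800 = 0.1705 m/d
t = L/v_c = 166/0.1705 = 973.6 d

974 days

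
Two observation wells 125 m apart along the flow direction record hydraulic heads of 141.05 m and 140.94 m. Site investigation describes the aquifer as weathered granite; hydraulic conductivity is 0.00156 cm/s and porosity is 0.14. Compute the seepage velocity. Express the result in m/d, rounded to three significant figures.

Hydraulic gradient i = (141.05 − 140.94) / 125 = 0.11 / 125 = 8.800e-4
K = 0.00156 cm/s × 864 = 1.348 m/d
Darcy flux q = K·i = 1.348 × 8.800e-4 = 0.001186 m/d
Average linear velocity = 0.001186 / 0.14 = 0.008472 m/d

0.00847 m/d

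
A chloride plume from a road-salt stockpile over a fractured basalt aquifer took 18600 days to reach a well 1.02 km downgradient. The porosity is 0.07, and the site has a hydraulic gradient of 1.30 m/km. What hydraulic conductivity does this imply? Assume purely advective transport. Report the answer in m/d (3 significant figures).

L = 1.02 km = 1020 m
v = L / t = 1020 / 18600 = 0.05484 m/d
K = v · n / i = 0.05484 × 0.07 / 0.0013 = 2.95 m/d

2.95 m/d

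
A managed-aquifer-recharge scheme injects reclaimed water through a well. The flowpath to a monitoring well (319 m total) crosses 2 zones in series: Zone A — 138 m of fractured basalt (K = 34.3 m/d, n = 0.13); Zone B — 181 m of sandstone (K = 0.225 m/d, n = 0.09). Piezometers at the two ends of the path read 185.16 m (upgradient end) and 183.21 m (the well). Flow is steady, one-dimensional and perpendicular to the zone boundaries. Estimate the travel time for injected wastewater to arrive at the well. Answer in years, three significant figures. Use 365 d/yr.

Total head drop ΔH = 185.16 − 183.21 = 1.95 m
Steady 1-D flow in series ⇒ the Darcy flux q is identical in every zone and the zone head losses add (resistances L/K in series).
Σ(L/K) = 138/34.3 + 181/0.225 = 4.023 + 804.4 = 808.5 d
q = ΔH / Σ(L/K) = 1.95 / 808.5 = 0.002412 m/d (same in every zone)
Zone A: v = q/n = 0.002412/0.13 = 0.01855 m/d → t_A = 138/0.01855 = 7438 d
Zone B: v = q/n = 0.002412/0.09 = 0.02680 m/d → t_B = 181/0.02680 = 6754 d
Total t = 7438 + 6754 = 14190 d
   = 14190 / 365 = 38.9 yr

38.9 years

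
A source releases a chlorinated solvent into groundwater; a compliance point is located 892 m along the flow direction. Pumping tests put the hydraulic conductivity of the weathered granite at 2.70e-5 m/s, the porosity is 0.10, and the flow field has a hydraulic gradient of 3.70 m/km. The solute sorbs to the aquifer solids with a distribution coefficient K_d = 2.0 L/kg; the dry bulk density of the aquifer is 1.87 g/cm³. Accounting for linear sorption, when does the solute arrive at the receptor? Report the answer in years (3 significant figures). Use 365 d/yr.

1090 years

K = 2.70e-5 m/s × 86400 s/d = 2.333 m/d
Darcy flux q = K·i = 2.333 × 0.0037 = 0.008631 m/d
v_s = q/n_e = 0.008631/0.10 = 0.08631 m/d
Retardation R = 1 + ρ_b·K_d/n = 1 + 1.87×2.0/0.10 = 38.40
Contaminant velocity v_c = v/R = 0.08631/38.40 = 0.002248 m/d
t = L/v_c = 892/0.002248 = 396800 d
   = 396800/365 = 1090 yr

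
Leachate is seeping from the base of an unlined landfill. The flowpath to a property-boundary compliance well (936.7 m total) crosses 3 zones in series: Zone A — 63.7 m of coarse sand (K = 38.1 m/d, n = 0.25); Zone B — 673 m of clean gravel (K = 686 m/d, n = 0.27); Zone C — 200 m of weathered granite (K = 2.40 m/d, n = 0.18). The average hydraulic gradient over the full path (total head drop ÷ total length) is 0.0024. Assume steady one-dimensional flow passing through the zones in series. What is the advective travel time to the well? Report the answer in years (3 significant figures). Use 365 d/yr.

24.5 years

For zones in series the flux q is common to all zones; the equivalent conductivity is the harmonic (thickness-weighted) mean, K_eq = L_total / Σ(L_j/K_j).
Σ(L/K) = 63.7/38.1 + 673/686 + 200/2.40 = 1.672 + 0.9810 + 83.33 = 85.99 d
K_eq = L_total / Σ(L/K) = 936.7 / 85.99 = 10.89 m/d
q = K_eq · i = 10.89 × 0.0024 = 0.02614 m/d (same in every zone)
Zone A: v = q/n = 0.02614/0.25 = 0.1046 m/d → t_A = 63.7/0.1046 = 609.1 d
Zone B: v = q/n = 0.02614/0.27 = 0.09683 m/d → t_B = 673/0.09683 = 6950 d
Zone C: v = q/n = 0.02614/0.18 = 0.1452 m/d → t_C = 200/0.1452 = 1377 d
Total t = 609.1 + 6950 + 1377 = 8936 d
   = 8936 / 365 = 24.5 yr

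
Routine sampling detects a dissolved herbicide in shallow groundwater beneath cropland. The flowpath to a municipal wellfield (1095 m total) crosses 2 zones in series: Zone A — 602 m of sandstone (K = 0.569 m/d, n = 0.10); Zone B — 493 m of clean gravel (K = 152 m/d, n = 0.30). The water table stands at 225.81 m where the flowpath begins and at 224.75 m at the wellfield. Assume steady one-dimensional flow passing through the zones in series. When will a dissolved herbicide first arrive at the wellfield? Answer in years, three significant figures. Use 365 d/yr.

571 years

Total head drop ΔH = 225.81 − 224.75 = 1.06 m
Continuity: the same q passes through each zone, so ΔH = q·Σ(L_j/K_j) — the zones act as resistances in series.
Σ(L/K) = 602/0.569 + 493/152 = 1058 + 3.243 = 1061 d
q = ΔH / Σ(L/K) = 1.06 / 1061 = 9.988e-4 m/d (same in every zone)
Zone A: v = q/n = 9.988e-4/0.10 = 0.009988 m/d → t_A = 602/0.009988 = 60270 d
Zone B: v = q/n = 9.988e-4/0.30 = 0.003329 m/d → t_B = 493/0.003329 = 148100 d
Total t = 60270 + 148100 = 208300 d
   = 208300 / 365 = 571 yr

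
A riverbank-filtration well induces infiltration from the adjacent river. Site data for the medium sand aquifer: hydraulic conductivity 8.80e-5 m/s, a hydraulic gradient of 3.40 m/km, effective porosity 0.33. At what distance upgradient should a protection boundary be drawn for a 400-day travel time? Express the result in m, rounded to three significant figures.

K = 8.80e-5 m/s × 86400 s/d = 7.603 m/d
q = Ki = 7.603 × 0.0034 = 0.02585 m/d
v = Ki/n = 7.603·0.0034/0.33 = 0.07834 m/d
L = v × T = 0.07834 × 400 = 31.33 m

31.3 m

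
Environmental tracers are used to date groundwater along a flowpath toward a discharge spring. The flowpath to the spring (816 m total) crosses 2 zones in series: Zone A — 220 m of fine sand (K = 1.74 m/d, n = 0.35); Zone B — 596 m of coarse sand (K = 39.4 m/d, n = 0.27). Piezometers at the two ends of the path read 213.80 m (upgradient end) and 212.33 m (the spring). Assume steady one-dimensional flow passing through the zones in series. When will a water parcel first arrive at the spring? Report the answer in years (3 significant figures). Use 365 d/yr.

62.8 years

Total head drop ΔH = 213.80 − 212.33 = 1.47 m
Steady 1-D flow in series ⇒ the Darcy flux q is identical in every zone and the zone head losses add (resistances L/K in series).
Σ(L/K) = 220/1.74 + 596/39.4 = 126.4 + 15.13 = 141.6 d
q = ΔH / Σ(L/K) = 1.47 / 141.6 = 0.01038 m/d (same in every zone)
Zone A: v = q/n = 0.01038/0.35 = 0.02967 m/d → t_A = 220/0.02967 = 7415 d
Zone B: v = q/n = 0.01038/0.27 = 0.03846 m/d → t_B = 596/0.03846 = 15500 d
Total t = 7415 + 15500 = 22910 d
   = 22910 / 365 = 62.8 yr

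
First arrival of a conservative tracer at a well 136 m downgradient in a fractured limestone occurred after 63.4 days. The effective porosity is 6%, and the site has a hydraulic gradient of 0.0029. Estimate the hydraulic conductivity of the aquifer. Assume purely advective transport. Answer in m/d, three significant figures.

44.4 m/d

v = L / t = 136 / 63.4 = 2.145 m/d
K = v · n / i = 2.145 × 0.06 / 0.0029 = 44.4 m/d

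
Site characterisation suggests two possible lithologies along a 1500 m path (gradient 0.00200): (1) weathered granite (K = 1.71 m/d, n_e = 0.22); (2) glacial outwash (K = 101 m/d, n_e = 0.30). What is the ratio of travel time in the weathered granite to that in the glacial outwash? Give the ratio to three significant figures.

Unit 1 (weathered granite): v = 1.71×0.0020/0.22 = 0.01555 m/d, t = 1500/0.01555 = 96490 d
Unit 2 (glacial outwash): v = 101×0.0020/0.30 = 0.6733 m/d, t = 1500/0.6733 = 2228 d
t(weathered granite) / t(glacial outwash) = 96490/2228 = 43.3

43.3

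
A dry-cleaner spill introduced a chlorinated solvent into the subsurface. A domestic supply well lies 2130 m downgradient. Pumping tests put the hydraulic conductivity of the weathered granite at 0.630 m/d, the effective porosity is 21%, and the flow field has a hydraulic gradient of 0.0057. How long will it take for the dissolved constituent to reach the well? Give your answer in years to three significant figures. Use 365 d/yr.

q = Ki = 0.630 × 0.0057 = 0.003591 m/d
Seepage velocity v = q / n = 0.003591 / 0.21 = 0.01710 m/d
t = L / v = 2130 / 0.01710 = 124600 d
   = 124600 / 365 = 341 yr

341 years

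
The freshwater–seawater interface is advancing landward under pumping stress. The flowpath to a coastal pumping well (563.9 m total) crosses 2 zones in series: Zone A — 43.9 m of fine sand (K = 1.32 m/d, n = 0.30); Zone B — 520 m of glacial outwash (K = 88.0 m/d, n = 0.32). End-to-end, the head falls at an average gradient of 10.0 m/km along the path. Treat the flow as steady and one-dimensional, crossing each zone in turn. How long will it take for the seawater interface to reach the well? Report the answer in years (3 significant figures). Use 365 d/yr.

3.42 years

For zones in series the flux q is common to all zones; the equivalent conductivity is the harmonic (thickness-weighted) mean, K_eq = L_total / Σ(L_j/K_j).
Σ(L/K) = 43.9/1.32 + 520/88.0 = 33.26 + 5.909 = 39.17 d
K_eq = L_total / Σ(L/K) = 563.9 / 39.17 = 14.40 m/d
q = K_eq · i = 14.40 × 0.010 = 0.1440 m/d (same in every zone)
Zone A: v = q/n = 0.1440/0.30 = 0.4799 m/d → t_A = 43.9/0.4799 = 91.47 d
Zone B: v = q/n = 0.1440/0.32 = 0.4499 m/d → t_B = 520/0.4499 = 1156 d
Total t = 91.47 + 1156 = 1247 d
   = 1247 / 365 = 3.42 yr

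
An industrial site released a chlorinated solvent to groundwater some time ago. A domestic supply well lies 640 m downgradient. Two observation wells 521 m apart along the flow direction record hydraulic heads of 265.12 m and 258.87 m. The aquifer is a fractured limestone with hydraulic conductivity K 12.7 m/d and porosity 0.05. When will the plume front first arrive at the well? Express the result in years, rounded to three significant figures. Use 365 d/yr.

Hydraulic gradient i = (265.12 − 258.87) / 521 = 6.25 / 521 = 0.01200
Specific discharge q = 12.7 × 0.01200 = 0.1524 m/d
Seepage velocity v = q / n = 0.1524 / 0.05 = 3.047 m/d
t = L / v = 640 / 3.047 = 210.0 d
   = 210.0 / 365 = 0.575 yr

0.575 years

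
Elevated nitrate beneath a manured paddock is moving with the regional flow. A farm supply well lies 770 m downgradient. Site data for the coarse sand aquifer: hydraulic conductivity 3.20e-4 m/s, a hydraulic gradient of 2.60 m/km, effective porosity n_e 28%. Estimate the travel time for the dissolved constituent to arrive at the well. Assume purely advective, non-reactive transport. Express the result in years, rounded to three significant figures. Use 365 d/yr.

K = 3.20e-4 m/s × 86400 s/d = 27.65 m/d
Darcy flux q = K·i = 27.65 × 0.0026 = 0.07188 m/d
v_s = q/n_e = 0.07188/0.28 = 0.2567 m/d
t = L / v = 770 / 0.2567 = 2999 d
   = 2999 / 365 = 8.22 yr

8.22 years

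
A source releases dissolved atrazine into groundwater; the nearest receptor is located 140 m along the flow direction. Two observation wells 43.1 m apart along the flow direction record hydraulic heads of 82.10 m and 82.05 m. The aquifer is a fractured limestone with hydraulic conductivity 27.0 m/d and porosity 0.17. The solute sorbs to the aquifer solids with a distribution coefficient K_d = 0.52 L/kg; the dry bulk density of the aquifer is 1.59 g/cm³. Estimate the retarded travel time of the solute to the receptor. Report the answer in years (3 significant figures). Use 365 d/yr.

Hydraulic gradient i = (82.10 − 82.05) / 43.1 = 0.05 / 43.1 = 0.001160
Darcy flux q = K·i = 27.0 × 0.001160 = 0.03132 m/d
v_s = q/n_e = 0.03132/0.17 = 0.1843 m/d
Retardation R = 1 + ρ_b·K_d/n = 1 + 1.59×0.52/0.17 = 5.864
Contaminant velocity v_c = v/R = 0.1843/5.864 = 0.03142 m/d
t = L/v_c = 140/0.03142 = 4455 d
   = 4455/365 = 12.2 yr

12.2 years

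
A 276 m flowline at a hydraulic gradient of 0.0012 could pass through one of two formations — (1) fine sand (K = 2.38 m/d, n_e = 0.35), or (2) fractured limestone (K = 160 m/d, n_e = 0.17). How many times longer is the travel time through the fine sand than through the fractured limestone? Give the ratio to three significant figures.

138

Unit 1 (fine sand): v = 2.38×0.0012/0.35 = 0.008160 m/d, t = 276/0.008160 = 33820 d
Unit 2 (fractured limestone): v = 160×0.0012/0.17 = 1.129 m/d, t = 276/1.129 = 244.4 d
t(fine sand) / t(fractured limestone) = 33820/244.4 = 138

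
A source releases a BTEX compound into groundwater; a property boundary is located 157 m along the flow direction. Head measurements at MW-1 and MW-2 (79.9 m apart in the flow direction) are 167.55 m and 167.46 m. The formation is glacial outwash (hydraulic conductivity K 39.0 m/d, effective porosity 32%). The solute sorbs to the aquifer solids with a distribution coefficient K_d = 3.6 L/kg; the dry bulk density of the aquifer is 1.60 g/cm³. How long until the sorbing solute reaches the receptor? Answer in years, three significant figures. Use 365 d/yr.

Hydraulic gradient i = (167.55 − 167.46) / 79.9 = 0.09 / 79.9 = 0.001126
Specific discharge q = 39.0 × 0.001126 = 0.04393 m/d
Seepage velocity v = q / n = 0.04393 / 0.32 = 0.1373 m/d
Retardation R = 1 + ρ_b·K_d/n = 1 + 1.60×3.6/0.32 = 19.00
Contaminant velocity v_c = v/R = 0.1373/19.00 = 0.007225 m/d
t = L/v_c = 157/0.007225 = 21730 d
   = 21730/365 = 59.5 yr

59.5 years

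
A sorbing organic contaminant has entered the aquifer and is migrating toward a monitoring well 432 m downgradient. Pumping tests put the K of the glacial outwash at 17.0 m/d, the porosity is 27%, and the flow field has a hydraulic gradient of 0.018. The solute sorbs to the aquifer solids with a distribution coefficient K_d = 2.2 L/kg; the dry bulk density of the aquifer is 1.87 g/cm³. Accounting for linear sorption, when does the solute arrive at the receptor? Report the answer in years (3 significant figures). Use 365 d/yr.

17.0 years

Darcy flux q = K·i = 17.0 × 0.018 = 0.3060 m/d
Average linear velocity = 0.3060 / 0.27 = 1.133 m/d
Retardation R = 1 + ρ_b·K_d/n = 1 + 1.87×2.2/0.27 = 16.24
Contaminant velocity v_c = v/R = 1.133/16.24 = 0.06980 m/d
t = L/v_c = 432/0.06980 = 6189 d
   = 6189/365 = 17.0 yr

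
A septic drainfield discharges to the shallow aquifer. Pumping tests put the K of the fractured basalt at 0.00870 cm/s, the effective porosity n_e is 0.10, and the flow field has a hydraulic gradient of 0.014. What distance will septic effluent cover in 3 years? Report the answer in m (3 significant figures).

1150 m

K = 0.00870 cm/s × 864 = 7.517 m/d
Specific discharge q = 7.517 × 0.014 = 0.1052 m/d
v_s = q/n_e = 0.1052/0.10 = 1.052 m/d
T = 3 yr × 365 = 1095 d
L = v × T = 1.052 × 1095 = 1152 m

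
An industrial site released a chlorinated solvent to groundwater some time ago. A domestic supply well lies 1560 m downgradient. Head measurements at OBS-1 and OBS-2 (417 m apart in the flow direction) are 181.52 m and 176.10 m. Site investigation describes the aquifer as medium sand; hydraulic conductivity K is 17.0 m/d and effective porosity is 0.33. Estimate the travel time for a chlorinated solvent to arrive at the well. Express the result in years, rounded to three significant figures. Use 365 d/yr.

6.38 years

Hydraulic gradient i = (181.52 − 176.10) / 417 = 5.42 / 417 = 0.01300
q = Ki = 17.0 × 0.01300 = 0.2210 m/d
Seepage velocity v = q / n = 0.2210 / 0.33 = 0.6696 m/d
t = L / v = 1560 / 0.6696 = 2330 d
   = 2330 / 365 = 6.38 yr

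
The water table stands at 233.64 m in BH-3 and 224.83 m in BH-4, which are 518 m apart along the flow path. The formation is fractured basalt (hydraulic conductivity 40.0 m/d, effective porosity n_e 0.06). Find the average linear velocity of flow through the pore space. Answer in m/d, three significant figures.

11.3 m/d

Hydraulic gradient i = (233.64 − 224.83) / 518 = 8.81 / 518 = 0.01701
q = Ki = 40.0 × 0.01701 = 0.6803 m/d
Average linear velocity = 0.6803 / 0.06 = 11.34 m/d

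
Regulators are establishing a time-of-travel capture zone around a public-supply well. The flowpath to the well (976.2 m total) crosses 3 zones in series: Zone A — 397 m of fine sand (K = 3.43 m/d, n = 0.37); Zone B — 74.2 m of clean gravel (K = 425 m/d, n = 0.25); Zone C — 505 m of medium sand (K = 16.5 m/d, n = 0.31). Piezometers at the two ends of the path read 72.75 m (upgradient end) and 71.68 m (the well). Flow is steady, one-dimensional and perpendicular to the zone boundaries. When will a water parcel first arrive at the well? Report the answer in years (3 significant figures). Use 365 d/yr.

Total head drop ΔH = 72.75 − 71.68 = 1.07 m
Steady 1-D flow in series ⇒ the Darcy flux q is identical in every zone and the zone head losses add (resistances L/K in series).
Σ(L/K) = 397/3.43 + 74.2/425 + 505/16.5 = 115.7 + 0.1746 + 30.61 = 146.5 d
q = ΔH / Σ(L/K) = 1.07 / 146.5 = 0.007303 m/d (same in every zone)
Zone A: v = q/n = 0.007303/0.37 = 0.01974 m/d → t_A = 397/0.01974 = 20110 d
Zone B: v = q/n = 0.007303/0.25 = 0.02921 m/d → t_B = 74.2/0.02921 = 2540 d
Zone C: v = q/n = 0.007303/0.31 = 0.02356 m/d → t_C = 505/0.02356 = 21440 d
Total t = 20110 + 2540 + 21440 = 44090 d
   = 44090 / 365 = 121 yr

121 years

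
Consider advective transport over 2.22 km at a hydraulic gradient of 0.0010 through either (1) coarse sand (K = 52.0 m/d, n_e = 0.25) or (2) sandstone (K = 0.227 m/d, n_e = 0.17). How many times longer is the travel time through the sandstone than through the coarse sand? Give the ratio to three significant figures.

Unit 1 (coarse sand): v = 52.0×0.0010/0.25 = 0.2080 m/d, t = 2220/0.2080 = 10670 d
Unit 2 (sandstone): v = 0.227×0.0010/0.17 = 0.001335 m/d, t = 2220/0.001335 = 1.663e6 d
t(sandstone) / t(coarse sand) = 1.663e6/10670 = 156

156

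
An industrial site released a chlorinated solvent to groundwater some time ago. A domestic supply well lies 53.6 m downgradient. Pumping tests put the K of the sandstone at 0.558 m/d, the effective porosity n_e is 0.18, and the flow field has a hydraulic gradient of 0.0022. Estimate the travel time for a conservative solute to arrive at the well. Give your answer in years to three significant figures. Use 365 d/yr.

21.5 years

q = Ki = 0.558 × 0.0022 = 0.001228 m/d
Average linear velocity = 0.001228 / 0.18 = 0.006820 m/d
t = L / v = 53.6 / 0.006820 = 7859 d
   = 7859 / 365 = 21.5 yr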